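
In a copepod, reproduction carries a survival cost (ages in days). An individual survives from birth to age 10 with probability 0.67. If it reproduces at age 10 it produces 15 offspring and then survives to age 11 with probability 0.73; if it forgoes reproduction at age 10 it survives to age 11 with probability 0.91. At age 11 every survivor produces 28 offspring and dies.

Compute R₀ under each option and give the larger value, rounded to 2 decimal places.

23.74

breed at age 10: R₀ = 0.67 × (15 + 0.73 × 28) = 0.67 × 35.4400 = 23.7448
delay to age 11: R₀ = 0.67 × (0.91 × 28) = 0.67 × 25.4800 = 17.0716
Higher: breed at age 10 (23.7448).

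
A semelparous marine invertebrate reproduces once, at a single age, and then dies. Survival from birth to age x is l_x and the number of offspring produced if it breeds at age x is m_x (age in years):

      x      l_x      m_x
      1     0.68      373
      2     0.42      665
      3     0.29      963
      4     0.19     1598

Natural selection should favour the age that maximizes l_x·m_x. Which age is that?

Expected offspring if breeding at age x = l_x × m_x:
  age 1: 0.68 × 373 = 253.640
  age 2: 0.42 × 665 = 279.300
  age 3: 0.29 × 963 = 279.270
  age 4: 0.19 × 1598 = 303.620
Maximum at age 4 (303.620).

4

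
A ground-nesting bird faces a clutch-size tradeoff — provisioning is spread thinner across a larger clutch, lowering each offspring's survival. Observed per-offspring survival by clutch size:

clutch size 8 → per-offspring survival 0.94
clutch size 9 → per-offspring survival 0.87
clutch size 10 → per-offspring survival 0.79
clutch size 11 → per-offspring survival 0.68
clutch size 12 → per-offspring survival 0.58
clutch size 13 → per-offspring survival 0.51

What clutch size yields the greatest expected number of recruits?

Expected recruits = c × s(c):
  c=8: 8 × 0.94 = 7.520
  c=9: 9 × 0.87 = 7.830
  c=10: 10 × 0.79 = 7.900
  c=11: 11 × 0.68 = 7.480
  c=12: 12 × 0.58 = 6.960
  c=13: 13 × 0.51 = 6.630
Maximum at c = 10 (7.900 recruits).

10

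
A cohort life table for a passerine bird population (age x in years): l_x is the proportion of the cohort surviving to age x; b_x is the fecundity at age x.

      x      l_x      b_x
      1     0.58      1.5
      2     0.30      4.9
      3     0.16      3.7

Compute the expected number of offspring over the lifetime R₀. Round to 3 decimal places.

R₀ = Σ l_x b_x:
  age 1: 0.58 × 1.5 = 0.8700
  age 2: 0.30 × 4.9 = 1.4700
  age 3: 0.16 × 3.7 = 0.5920
R₀ = 0.8700 + 1.4700 + 0.5920 = 2.9320

2.932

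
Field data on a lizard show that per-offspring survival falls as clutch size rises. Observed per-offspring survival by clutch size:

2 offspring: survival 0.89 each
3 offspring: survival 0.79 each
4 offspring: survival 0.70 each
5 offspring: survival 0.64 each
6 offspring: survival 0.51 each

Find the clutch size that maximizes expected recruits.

5

Expected recruits = c × s(c):
  c=2: 2 × 0.89 = 1.780
  c=3: 3 × 0.79 = 2.370
  c=4: 4 × 0.70 = 2.800
  c=5: 5 × 0.64 = 3.200
  c=6: 6 × 0.51 = 3.060
Maximum at c = 5 (3.200 recruits).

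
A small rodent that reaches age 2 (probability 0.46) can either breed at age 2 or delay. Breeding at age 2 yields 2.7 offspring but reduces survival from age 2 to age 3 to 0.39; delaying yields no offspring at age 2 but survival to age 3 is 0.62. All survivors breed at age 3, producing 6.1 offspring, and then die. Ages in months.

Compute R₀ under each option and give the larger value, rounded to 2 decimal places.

2.34

breed at age 2: R₀ = 0.46 × (2.7 + 0.39 × 6.1) = 0.46 × 5.0790 = 2.3363
delay to age 3: R₀ = 0.46 × (0.62 × 6.1) = 0.46 × 3.7820 = 1.7397
Higher: breed at age 2 (2.3363).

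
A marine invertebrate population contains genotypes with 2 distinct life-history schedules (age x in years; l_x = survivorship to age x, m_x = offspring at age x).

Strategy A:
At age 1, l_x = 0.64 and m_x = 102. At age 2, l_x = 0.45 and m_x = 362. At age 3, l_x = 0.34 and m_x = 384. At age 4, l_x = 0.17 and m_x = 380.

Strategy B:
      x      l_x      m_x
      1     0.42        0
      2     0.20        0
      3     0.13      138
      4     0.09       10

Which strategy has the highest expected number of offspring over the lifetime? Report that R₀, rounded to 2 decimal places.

Strategy A: R₀ = 0.64×102 + 0.45×362 + 0.34×384 + 0.17×380 = 423.3400
Strategy B: R₀ = 0.42×0 + 0.20×0 + 0.13×138 + 0.09×10 = 18.8400
Highest R₀: strategy A with 423.3400.

423.34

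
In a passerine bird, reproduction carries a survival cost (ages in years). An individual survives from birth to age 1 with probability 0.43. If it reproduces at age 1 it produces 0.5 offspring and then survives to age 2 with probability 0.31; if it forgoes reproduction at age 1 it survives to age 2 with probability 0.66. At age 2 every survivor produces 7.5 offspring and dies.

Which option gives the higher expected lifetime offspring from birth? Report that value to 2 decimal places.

breed at age 1: R₀ = 0.43 × (0.5 + 0.31 × 7.5) = 0.43 × 2.8250 = 1.2147
delay to age 2: R₀ = 0.43 × (0.66 × 7.5) = 0.43 × 4.9500 = 2.1285
Higher: delay to age 2 (2.1285).

2.13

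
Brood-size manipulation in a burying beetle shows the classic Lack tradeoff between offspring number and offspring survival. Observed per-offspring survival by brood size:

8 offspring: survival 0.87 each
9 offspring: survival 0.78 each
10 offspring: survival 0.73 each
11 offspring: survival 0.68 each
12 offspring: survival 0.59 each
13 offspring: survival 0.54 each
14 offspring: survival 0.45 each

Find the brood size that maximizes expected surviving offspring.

Expected surviving offspring = c × s(c):
  c=8: 8 × 0.87 = 6.960
  c=9: 9 × 0.78 = 7.020
  c=10: 10 × 0.73 = 7.300
  c=11: 11 × 0.68 = 7.480
  c=12: 12 × 0.59 = 7.080
  c=13: 13 × 0.54 = 7.020
  c=14: 14 × 0.45 = 6.300
Maximum at c = 11 (7.480 surviving offspring).

11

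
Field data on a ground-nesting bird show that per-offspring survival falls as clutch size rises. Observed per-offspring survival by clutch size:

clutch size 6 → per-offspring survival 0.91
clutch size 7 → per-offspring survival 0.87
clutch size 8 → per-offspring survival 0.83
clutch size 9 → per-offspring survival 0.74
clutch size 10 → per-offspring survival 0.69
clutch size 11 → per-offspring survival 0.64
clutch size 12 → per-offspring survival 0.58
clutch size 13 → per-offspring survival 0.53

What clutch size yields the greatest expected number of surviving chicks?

Expected surviving chicks = c × s(c):
  c=6: 6 × 0.91 = 5.460
  c=7: 7 × 0.87 = 6.090
  c=8: 8 × 0.83 = 6.640
  c=9: 9 × 0.74 = 6.660
  c=10: 10 × 0.69 = 6.900
  c=11: 11 × 0.64 = 7.040
  c=12: 12 × 0.58 = 6.960
  c=13: 13 × 0.53 = 6.890
Maximum at c = 11 (7.040 surviving chicks).

11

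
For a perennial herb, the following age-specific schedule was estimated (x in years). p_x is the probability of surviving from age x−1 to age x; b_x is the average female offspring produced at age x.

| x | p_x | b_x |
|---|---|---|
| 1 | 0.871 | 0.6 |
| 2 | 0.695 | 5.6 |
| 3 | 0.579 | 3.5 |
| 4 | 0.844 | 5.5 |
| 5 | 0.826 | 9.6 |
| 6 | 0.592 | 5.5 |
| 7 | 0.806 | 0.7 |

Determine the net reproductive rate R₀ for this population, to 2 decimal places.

Survivorship from birth: l_x = p_1·p_2·…·p_x.
  l_1 = 0.87100
  l_2 = 0.60534
  l_3 = 0.35049
  l_4 = 0.29582
  l_5 = 0.24435
  l_6 = 0.14465
  l_7 = 0.11659
R₀ = Σ l_x b_x:
  age 1: 0.87100 × 0.6 = 0.5226
  age 2: 0.60534 × 5.6 = 3.3899
  age 3: 0.35049 × 3.5 = 1.2267
  age 4: 0.29582 × 5.5 = 1.6270
  age 5: 0.24435 × 9.6 = 2.3458
  age 6: 0.14465 × 5.5 = 0.7956
  age 7: 0.11659 × 0.7 = 0.0816
R₀ = 0.5226 + 3.3899 + 1.2267 + 1.6270 + 2.3458 + 0.7956 + 0.0816 = 9.9892

9.99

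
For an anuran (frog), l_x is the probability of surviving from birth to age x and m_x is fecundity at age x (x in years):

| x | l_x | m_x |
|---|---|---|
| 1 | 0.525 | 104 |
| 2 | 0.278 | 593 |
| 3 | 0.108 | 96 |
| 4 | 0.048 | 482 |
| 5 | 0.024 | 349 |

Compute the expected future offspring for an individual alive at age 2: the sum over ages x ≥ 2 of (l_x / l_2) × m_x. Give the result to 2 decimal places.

l_2 = 0.278. Conditional survival from age 2 to x is l_x / l_2.
  x=2: (0.278/0.278) × 593 = 593.0000
  x=3: (0.108/0.278) × 96 = 37.2950
  x=4: (0.048/0.278) × 482 = 83.2230
  x=5: (0.024/0.278) × 349 = 30.1295
Sum = 593.0000 + 37.2950 + 83.2230 + 30.1295 = 743.6475

743.65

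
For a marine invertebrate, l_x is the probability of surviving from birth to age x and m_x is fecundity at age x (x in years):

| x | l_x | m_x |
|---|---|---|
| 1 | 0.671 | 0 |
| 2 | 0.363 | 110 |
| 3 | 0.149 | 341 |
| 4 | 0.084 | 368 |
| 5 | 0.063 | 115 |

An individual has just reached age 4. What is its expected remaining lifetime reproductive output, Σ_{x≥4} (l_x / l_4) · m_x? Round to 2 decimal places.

454.25

l_4 = 0.084. Conditional survival from age 4 to x is l_x / l_4.
  x=4: (0.084/0.084) × 368 = 368.0000
  x=5: (0.063/0.084) × 115 = 86.2500
Sum = 368.0000 + 86.2500 = 454.2500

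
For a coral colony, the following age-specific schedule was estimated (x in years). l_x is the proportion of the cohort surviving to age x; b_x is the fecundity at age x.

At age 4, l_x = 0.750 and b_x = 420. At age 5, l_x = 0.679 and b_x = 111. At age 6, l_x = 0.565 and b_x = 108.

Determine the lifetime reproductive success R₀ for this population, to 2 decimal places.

451.39

R₀ = Σ l_x b_x:
  age 4: 0.750 × 420 = 315.0000
  age 5: 0.679 × 111 = 75.3690
  age 6: 0.565 × 108 = 61.0200
R₀ = 315.0000 + 75.3690 + 61.0200 = 451.3890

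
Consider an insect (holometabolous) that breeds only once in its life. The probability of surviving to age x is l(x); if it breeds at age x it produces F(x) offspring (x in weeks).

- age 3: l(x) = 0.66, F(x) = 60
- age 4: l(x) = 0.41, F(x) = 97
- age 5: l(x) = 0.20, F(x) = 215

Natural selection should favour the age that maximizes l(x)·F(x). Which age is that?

Expected offspring if breeding at age x = l(x) × F(x):
  age 3: 0.66 × 60 = 39.600
  age 4: 0.41 × 97 = 39.770
  age 5: 0.20 × 215 = 43.000
Maximum at age 5 (43.000).

5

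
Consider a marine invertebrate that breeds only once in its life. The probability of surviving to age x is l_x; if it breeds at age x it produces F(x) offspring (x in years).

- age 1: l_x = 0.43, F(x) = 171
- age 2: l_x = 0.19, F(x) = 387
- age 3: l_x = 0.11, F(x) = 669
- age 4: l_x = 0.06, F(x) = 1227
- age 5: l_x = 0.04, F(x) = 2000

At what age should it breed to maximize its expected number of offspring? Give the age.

5

Expected offspring if breeding at age x = l_x × F(x):
  age 1: 0.43 × 171 = 73.530
  age 2: 0.19 × 387 = 73.530
  age 3: 0.11 × 669 = 73.590
  age 4: 0.06 × 1227 = 73.620
  age 5: 0.04 × 2000 = 80.000
Maximum at age 5 (80.000).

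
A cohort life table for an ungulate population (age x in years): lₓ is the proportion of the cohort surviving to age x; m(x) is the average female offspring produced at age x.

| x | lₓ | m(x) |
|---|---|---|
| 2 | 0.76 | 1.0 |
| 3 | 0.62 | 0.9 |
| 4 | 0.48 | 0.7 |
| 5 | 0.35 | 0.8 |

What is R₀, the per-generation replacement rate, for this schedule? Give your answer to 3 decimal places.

R₀ = Σ lₓ m(x):
  age 2: 0.76 × 1.0 = 0.7600
  age 3: 0.62 × 0.9 = 0.5580
  age 4: 0.48 × 0.7 = 0.3360
  age 5: 0.35 × 0.8 = 0.2800
R₀ = 0.7600 + 0.5580 + 0.3360 + 0.2800 = 1.9340

1.934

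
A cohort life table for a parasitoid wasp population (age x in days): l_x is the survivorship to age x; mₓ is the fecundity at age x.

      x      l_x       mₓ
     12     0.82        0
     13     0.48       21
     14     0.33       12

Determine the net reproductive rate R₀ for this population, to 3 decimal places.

14.040

R₀ = Σ l_x mₓ:
  age 12: 0.82 × 0 = 0.0000
  age 13: 0.48 × 21 = 10.0800
  age 14: 0.33 × 12 = 3.9600
R₀ = 0.0000 + 10.0800 + 3.9600 = 14.0400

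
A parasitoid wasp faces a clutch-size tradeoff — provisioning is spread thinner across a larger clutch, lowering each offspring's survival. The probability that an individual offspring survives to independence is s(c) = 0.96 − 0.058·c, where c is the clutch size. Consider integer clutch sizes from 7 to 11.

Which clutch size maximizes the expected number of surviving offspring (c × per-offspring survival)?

Expected surviving offspring = c × s(c):
  c=7: 7 × 0.554 = 3.878
  c=8: 8 × 0.496 = 3.968
  c=9: 9 × 0.438 = 3.942
  c=10: 10 × 0.380 = 3.800
  c=11: 11 × 0.322 = 3.542
Maximum at c = 8 (3.968 surviving offspring).

8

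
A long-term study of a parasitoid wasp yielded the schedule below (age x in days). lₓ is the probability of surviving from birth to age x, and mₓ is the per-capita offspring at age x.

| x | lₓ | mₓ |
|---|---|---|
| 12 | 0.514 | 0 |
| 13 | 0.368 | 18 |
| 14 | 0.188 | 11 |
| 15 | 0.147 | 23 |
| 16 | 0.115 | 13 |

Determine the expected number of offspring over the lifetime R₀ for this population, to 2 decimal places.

R₀ = Σ lₓ mₓ:
  age 12: 0.514 × 0 = 0.0000
  age 13: 0.368 × 18 = 6.6240
  age 14: 0.188 × 11 = 2.0680
  age 15: 0.147 × 23 = 3.3810
  age 16: 0.115 × 13 = 1.4950
R₀ = 0.0000 + 6.6240 + 2.0680 + 3.3810 + 1.4950 = 13.5680

13.57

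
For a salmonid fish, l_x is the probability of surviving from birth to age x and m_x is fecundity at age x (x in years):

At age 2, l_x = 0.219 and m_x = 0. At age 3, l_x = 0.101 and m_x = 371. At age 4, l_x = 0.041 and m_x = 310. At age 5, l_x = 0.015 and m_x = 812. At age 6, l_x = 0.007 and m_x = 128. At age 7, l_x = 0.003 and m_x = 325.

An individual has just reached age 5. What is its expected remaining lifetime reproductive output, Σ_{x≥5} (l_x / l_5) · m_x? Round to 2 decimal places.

l_5 = 0.015. Conditional survival from age 5 to x is l_x / l_5.
  x=5: (0.015/0.015) × 812 = 812.0000
  x=6: (0.007/0.015) × 128 = 59.7333
  x=7: (0.003/0.015) × 325 = 65.0000
Sum = 812.0000 + 59.7333 + 65.0000 = 936.7333

936.73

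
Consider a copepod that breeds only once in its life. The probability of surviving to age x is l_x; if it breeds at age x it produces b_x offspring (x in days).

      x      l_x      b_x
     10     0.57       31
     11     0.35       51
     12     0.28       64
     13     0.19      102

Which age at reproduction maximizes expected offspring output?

Expected offspring if breeding at age x = l_x × b_x:
  age 10: 0.57 × 31 = 17.670
  age 11: 0.35 × 51 = 17.850
  age 12: 0.28 × 64 = 17.920
  age 13: 0.19 × 102 = 19.380
Maximum at age 13 (19.380).

13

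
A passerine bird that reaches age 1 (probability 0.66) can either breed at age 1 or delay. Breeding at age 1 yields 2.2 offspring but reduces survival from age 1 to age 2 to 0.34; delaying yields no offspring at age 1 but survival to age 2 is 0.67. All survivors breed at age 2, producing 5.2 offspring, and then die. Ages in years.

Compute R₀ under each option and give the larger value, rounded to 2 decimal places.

breed at age 1: R₀ = 0.66 × (2.2 + 0.34 × 5.2) = 0.66 × 3.9680 = 2.6189
delay to age 2: R₀ = 0.66 × (0.67 × 5.2) = 0.66 × 3.4840 = 2.2994
Higher: breed at age 1 (2.6189).

2.62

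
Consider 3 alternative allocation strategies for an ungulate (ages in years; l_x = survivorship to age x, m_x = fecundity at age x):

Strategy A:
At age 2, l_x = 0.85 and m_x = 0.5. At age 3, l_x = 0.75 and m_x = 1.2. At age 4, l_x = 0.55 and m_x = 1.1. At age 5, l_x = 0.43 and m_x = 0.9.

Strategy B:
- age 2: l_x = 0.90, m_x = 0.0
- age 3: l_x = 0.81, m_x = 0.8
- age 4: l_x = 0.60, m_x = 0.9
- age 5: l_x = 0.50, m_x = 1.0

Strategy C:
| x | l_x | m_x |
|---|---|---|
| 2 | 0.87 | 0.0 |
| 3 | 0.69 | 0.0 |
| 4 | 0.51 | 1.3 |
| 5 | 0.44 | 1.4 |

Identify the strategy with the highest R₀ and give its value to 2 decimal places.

2.32

Strategy A: R₀ = 0.85×0.5 + 0.75×1.2 + 0.55×1.1 + 0.43×0.9 = 2.3170
Strategy B: R₀ = 0.90×0.0 + 0.81×0.8 + 0.60×0.9 + 0.50×1.0 = 1.6880
Strategy C: R₀ = 0.87×0.0 + 0.69×0.0 + 0.51×1.3 + 0.44×1.4 = 1.2790
Highest R₀: strategy A with 2.3170.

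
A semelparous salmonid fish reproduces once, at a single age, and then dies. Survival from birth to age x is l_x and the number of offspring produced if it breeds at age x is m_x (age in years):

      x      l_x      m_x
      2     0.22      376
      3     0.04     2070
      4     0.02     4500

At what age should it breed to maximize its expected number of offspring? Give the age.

Expected offspring if breeding at age x = l_x × m_x:
  age 2: 0.22 × 376 = 82.720
  age 3: 0.04 × 2070 = 82.800
  age 4: 0.02 × 4500 = 90.000
Maximum at age 4 (90.000).

4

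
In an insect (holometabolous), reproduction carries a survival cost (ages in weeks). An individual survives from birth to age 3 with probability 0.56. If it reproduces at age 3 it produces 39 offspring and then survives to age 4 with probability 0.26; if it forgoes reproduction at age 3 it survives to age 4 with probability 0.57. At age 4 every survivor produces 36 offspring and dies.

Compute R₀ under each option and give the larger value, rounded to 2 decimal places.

27.08

breed at age 3: R₀ = 0.56 × (39 + 0.26 × 36) = 0.56 × 48.3600 = 27.0816
delay to age 4: R₀ = 0.56 × (0.57 × 36) = 0.56 × 20.5200 = 11.4912
Higher: breed at age 3 (27.0816).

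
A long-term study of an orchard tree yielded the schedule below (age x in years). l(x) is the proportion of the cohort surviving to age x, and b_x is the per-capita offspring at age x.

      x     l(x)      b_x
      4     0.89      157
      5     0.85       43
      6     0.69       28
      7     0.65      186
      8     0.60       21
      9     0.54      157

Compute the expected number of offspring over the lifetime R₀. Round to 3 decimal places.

R₀ = Σ l(x) b_x:
  age 4: 0.89 × 157 = 139.7300
  age 5: 0.85 × 43 = 36.5500
  age 6: 0.69 × 28 = 19.3200
  age 7: 0.65 × 186 = 120.9000
  age 8: 0.60 × 21 = 12.6000
  age 9: 0.54 × 157 = 84.7800
R₀ = 139.7300 + 36.5500 + 19.3200 + 120.9000 + 12.6000 + 84.7800 = 413.8800

413.880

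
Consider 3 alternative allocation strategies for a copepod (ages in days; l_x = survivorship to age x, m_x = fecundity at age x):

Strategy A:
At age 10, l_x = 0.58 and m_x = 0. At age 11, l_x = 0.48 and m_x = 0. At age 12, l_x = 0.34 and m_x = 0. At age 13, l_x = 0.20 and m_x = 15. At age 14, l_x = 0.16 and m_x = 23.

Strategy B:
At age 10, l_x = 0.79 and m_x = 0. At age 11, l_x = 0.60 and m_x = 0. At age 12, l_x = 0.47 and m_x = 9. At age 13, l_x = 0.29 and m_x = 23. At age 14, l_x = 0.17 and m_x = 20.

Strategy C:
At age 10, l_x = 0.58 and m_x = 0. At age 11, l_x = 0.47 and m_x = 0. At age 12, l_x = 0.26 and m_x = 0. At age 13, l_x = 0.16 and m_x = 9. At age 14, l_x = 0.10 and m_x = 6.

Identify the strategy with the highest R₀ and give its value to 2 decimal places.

Strategy A: R₀ = 0.58×0 + 0.48×0 + 0.34×0 + 0.20×15 + 0.16×23 = 6.6800
Strategy B: R₀ = 0.79×0 + 0.60×0 + 0.47×9 + 0.29×23 + 0.17×20 = 14.3000
Strategy C: R₀ = 0.58×0 + 0.47×0 + 0.26×0 + 0.16×9 + 0.10×6 = 2.0400
Highest R₀: strategy B with 14.3000.

14.30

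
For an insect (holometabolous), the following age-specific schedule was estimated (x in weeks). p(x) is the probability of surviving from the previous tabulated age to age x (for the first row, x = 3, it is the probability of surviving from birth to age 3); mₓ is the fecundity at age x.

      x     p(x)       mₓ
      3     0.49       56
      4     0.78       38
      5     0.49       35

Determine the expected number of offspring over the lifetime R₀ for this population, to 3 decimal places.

48.518

Survivorship from birth: l_x = p_3·p_4·…·p_x.
  l_3 = 0.49000
  l_4 = 0.38220
  l_5 = 0.18728
R₀ = Σ l_x mₓ:
  age 3: 0.49000 × 56 = 27.4400
  age 4: 0.38220 × 38 = 14.5236
  age 5: 0.18728 × 35 = 6.5548
R₀ = 27.4400 + 14.5236 + 6.5548 = 48.5184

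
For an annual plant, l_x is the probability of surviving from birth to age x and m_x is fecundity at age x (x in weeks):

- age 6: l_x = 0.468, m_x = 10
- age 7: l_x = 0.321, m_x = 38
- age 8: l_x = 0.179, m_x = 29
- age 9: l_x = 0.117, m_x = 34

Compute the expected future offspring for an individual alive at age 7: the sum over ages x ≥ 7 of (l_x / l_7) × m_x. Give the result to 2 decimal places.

66.56

l_7 = 0.321. Conditional survival from age 7 to x is l_x / l_7.
  x=7: (0.321/0.321) × 38 = 38.0000
  x=8: (0.179/0.321) × 29 = 16.1713
  x=9: (0.117/0.321) × 34 = 12.3925
Sum = 38.0000 + 16.1713 + 12.3925 = 66.5639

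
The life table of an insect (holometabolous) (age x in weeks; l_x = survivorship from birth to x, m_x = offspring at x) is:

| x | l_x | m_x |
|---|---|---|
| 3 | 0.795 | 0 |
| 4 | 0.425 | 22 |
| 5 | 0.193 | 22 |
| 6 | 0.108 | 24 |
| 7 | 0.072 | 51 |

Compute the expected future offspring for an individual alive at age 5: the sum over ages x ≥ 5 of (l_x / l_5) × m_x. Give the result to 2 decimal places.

l_5 = 0.193. Conditional survival from age 5 to x is l_x / l_5.
  x=5: (0.193/0.193) × 22 = 22.0000
  x=6: (0.108/0.193) × 24 = 13.4301
  x=7: (0.072/0.193) × 51 = 19.0259
Sum = 22.0000 + 13.4301 + 19.0259 = 54.4560

54.46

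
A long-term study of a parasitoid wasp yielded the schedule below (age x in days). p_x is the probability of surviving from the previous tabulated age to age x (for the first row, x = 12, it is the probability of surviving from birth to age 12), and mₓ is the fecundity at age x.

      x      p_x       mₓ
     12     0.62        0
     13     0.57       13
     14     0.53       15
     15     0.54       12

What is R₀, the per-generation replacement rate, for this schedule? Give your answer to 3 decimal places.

8.617

Survivorship from birth: l_x = p_12·p_13·…·p_x.
  l_12 = 0.62000
  l_13 = 0.35340
  l_14 = 0.18730
  l_15 = 0.10114
R₀ = Σ l_x mₓ:
  age 12: 0.62000 × 0 = 0.0000
  age 13: 0.35340 × 13 = 4.5942
  age 14: 0.18730 × 15 = 2.8095
  age 15: 0.10114 × 12 = 1.2137
R₀ = 0.0000 + 4.5942 + 2.8095 + 1.2137 = 8.6174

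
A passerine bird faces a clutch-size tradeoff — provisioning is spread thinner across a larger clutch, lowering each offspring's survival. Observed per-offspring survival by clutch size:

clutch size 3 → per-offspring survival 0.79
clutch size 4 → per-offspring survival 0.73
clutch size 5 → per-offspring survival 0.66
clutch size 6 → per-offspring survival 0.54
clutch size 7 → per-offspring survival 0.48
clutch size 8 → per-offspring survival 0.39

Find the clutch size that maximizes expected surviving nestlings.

7

Expected surviving nestlings = c × s(c):
  c=3: 3 × 0.79 = 2.370
  c=4: 4 × 0.73 = 2.920
  c=5: 5 × 0.66 = 3.300
  c=6: 6 × 0.54 = 3.240
  c=7: 7 × 0.48 = 3.360
  c=8: 8 × 0.39 = 3.120
Maximum at c = 7 (3.360 surviving nestlings).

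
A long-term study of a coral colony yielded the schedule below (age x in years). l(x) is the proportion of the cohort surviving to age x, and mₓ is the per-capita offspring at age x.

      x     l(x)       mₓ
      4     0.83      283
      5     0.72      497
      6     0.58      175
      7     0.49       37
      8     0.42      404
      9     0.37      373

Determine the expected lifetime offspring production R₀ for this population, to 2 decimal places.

R₀ = Σ l(x) mₓ:
  age 4: 0.83 × 283 = 234.8900
  age 5: 0.72 × 497 = 357.8400
  age 6: 0.58 × 175 = 101.5000
  age 7: 0.49 × 37 = 18.1300
  age 8: 0.42 × 404 = 169.6800
  age 9: 0.37 × 373 = 138.0100
R₀ = 234.8900 + 357.8400 + 101.5000 + 18.1300 + 169.6800 + 138.0100 = 1020.0500

1020.05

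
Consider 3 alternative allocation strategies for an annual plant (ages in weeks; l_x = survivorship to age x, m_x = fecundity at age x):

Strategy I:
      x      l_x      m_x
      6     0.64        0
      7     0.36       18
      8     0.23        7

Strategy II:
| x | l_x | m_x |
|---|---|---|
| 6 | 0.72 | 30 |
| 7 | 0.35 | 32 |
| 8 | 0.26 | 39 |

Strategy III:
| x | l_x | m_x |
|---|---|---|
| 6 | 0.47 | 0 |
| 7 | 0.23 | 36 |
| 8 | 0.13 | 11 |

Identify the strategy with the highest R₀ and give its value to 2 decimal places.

Strategy I: R₀ = 0.64×0 + 0.36×18 + 0.23×7 = 8.0900
Strategy II: R₀ = 0.72×30 + 0.35×32 + 0.26×39 = 42.9400
Strategy III: R₀ = 0.47×0 + 0.23×36 + 0.13×11 = 9.7100
Highest R₀: strategy II with 42.9400.

42.94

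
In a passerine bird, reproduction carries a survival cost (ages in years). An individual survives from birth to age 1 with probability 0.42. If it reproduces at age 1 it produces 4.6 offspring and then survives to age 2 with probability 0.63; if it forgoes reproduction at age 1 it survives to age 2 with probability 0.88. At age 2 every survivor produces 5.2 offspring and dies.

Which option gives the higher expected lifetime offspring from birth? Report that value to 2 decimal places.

breed at age 1: R₀ = 0.42 × (4.6 + 0.63 × 5.2) = 0.42 × 7.8760 = 3.3079
delay to age 2: R₀ = 0.42 × (0.88 × 5.2) = 0.42 × 4.5760 = 1.9219
Higher: breed at age 1 (3.3079).

3.31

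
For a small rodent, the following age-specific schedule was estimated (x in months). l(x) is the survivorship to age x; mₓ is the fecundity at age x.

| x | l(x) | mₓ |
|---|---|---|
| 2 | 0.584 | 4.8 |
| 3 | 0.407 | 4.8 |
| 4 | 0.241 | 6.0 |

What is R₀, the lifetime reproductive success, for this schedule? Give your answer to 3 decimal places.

6.203

R₀ = Σ l(x) mₓ:
  age 2: 0.584 × 4.8 = 2.8032
  age 3: 0.407 × 4.8 = 1.9536
  age 4: 0.241 × 6.0 = 1.4460
R₀ = 2.8032 + 1.9536 + 1.4460 = 6.2028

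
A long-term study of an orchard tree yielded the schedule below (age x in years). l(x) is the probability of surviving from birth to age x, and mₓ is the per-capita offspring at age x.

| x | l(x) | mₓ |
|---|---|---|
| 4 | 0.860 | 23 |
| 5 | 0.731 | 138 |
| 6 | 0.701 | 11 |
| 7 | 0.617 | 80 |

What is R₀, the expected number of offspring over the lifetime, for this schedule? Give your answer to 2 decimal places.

177.73

R₀ = Σ l(x) mₓ:
  age 4: 0.860 × 23 = 19.7800
  age 5: 0.731 × 138 = 100.8780
  age 6: 0.701 × 11 = 7.7110
  age 7: 0.617 × 80 = 49.3600
R₀ = 19.7800 + 100.8780 + 7.7110 + 49.3600 = 177.7290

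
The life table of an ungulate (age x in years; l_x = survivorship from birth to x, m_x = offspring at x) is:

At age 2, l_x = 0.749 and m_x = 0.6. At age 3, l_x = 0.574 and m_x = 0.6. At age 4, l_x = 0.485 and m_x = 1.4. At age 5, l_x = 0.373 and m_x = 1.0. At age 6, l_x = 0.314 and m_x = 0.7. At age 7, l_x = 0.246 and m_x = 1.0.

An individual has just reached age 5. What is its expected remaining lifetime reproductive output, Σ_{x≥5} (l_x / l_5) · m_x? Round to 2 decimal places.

l_5 = 0.373. Conditional survival from age 5 to x is l_x / l_5.
  x=5: (0.373/0.373) × 1.0 = 1.0000
  x=6: (0.314/0.373) × 0.7 = 0.5893
  x=7: (0.246/0.373) × 1.0 = 0.6595
Sum = 1.0000 + 0.5893 + 0.6595 = 2.2488

2.25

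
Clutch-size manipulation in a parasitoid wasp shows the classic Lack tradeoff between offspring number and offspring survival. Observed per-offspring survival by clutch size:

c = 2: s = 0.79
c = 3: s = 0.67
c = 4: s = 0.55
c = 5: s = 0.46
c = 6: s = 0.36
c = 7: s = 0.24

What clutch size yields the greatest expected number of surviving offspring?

Expected surviving offspring = c × s(c):
  c=2: 2 × 0.79 = 1.580
  c=3: 3 × 0.67 = 2.010
  c=4: 4 × 0.55 = 2.200
  c=5: 5 × 0.46 = 2.300
  c=6: 6 × 0.36 = 2.160
  c=7: 7 × 0.24 = 1.680
Maximum at c = 5 (2.300 surviving offspring).

5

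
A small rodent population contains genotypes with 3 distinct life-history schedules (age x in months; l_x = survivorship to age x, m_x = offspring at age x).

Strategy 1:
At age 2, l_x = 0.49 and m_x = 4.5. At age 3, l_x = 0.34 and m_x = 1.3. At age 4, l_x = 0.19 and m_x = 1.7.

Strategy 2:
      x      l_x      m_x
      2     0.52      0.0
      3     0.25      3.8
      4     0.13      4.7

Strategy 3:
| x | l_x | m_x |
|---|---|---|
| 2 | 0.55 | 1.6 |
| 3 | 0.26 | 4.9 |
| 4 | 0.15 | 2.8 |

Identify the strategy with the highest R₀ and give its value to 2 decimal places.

Strategy 1: R₀ = 0.49×4.5 + 0.34×1.3 + 0.19×1.7 = 2.9700
Strategy 2: R₀ = 0.52×0.0 + 0.25×3.8 + 0.13×4.7 = 1.5610
Strategy 3: R₀ = 0.55×1.6 + 0.26×4.9 + 0.15×2.8 = 2.5740
Highest R₀: strategy 1 with 2.9700.

2.97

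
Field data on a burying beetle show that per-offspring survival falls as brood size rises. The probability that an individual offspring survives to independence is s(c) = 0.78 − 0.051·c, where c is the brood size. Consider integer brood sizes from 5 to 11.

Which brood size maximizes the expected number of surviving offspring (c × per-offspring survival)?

8

Expected surviving offspring = c × s(c):
  c=5: 5 × 0.525 = 2.625
  c=6: 6 × 0.474 = 2.844
  c=7: 7 × 0.423 = 2.961
  c=8: 8 × 0.372 = 2.976
  c=9: 9 × 0.321 = 2.889
  c=10: 10 × 0.270 = 2.700
  c=11: 11 × 0.219 = 2.409
Maximum at c = 8 (2.976 surviving offspring).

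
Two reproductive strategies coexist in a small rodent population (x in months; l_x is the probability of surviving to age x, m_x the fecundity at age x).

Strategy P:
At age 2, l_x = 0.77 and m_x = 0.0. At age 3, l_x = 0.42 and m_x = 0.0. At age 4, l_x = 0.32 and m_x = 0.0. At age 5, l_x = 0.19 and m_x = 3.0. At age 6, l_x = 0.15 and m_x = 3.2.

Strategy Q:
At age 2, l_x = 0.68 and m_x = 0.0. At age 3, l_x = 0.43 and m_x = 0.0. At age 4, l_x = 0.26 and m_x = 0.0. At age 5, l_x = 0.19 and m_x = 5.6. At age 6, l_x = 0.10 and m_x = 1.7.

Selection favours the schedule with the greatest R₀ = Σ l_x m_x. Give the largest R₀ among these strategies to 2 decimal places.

Strategy P: R₀ = 0.77×0.0 + 0.42×0.0 + 0.32×0.0 + 0.19×3.0 + 0.15×3.2 = 1.0500
Strategy Q: R₀ = 0.68×0.0 + 0.43×0.0 + 0.26×0.0 + 0.19×5.6 + 0.10×1.7 = 1.2340
Highest R₀: strategy Q with 1.2340.

1.23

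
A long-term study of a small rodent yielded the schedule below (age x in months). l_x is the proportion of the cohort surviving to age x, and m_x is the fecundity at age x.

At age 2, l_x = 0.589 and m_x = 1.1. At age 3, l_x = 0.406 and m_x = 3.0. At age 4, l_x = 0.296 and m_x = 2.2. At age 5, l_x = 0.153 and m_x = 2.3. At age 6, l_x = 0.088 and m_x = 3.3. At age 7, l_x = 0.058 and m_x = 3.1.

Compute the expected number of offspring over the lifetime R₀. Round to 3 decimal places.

3.339

R₀ = Σ l_x m_x:
  age 2: 0.589 × 1.1 = 0.6479
  age 3: 0.406 × 3.0 = 1.2180
  age 4: 0.296 × 2.2 = 0.6512
  age 5: 0.153 × 2.3 = 0.3519
  age 6: 0.088 × 3.3 = 0.2904
  age 7: 0.058 × 3.1 = 0.1798
R₀ = 0.6479 + 1.2180 + 0.6512 + 0.3519 + 0.2904 + 0.1798 = 3.3392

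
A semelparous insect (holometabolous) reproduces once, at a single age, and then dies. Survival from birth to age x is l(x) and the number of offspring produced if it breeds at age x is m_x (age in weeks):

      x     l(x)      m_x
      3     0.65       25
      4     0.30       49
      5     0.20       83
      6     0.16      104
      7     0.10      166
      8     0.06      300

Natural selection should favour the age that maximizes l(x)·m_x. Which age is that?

8

Expected offspring if breeding at age x = l(x) × m_x:
  age 3: 0.65 × 25 = 16.250
  age 4: 0.30 × 49 = 14.700
  age 5: 0.20 × 83 = 16.600
  age 6: 0.16 × 104 = 16.640
  age 7: 0.10 × 166 = 16.600
  age 8: 0.06 × 300 = 18.000
Maximum at age 8 (18.000).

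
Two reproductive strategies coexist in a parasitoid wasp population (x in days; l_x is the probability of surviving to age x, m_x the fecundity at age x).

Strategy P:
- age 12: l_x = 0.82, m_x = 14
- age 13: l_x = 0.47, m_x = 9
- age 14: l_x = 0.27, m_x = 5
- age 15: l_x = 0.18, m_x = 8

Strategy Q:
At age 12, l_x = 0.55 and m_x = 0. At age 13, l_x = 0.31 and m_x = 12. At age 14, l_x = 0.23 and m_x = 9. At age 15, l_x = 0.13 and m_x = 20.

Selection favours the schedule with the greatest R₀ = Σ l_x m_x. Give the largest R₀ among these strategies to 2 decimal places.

18.50

Strategy P: R₀ = 0.82×14 + 0.47×9 + 0.27×5 + 0.18×8 = 18.5000
Strategy Q: R₀ = 0.55×0 + 0.31×12 + 0.23×9 + 0.13×20 = 8.3900
Highest R₀: strategy P with 18.5000.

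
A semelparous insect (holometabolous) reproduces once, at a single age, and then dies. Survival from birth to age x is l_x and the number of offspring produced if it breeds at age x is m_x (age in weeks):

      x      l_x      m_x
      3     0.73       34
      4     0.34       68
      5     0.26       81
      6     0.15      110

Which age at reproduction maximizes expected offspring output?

3

Expected offspring if breeding at age x = l_x × m_x:
  age 3: 0.73 × 34 = 24.820
  age 4: 0.34 × 68 = 23.120
  age 5: 0.26 × 81 = 21.060
  age 6: 0.15 × 110 = 16.500
Maximum at age 3 (24.820).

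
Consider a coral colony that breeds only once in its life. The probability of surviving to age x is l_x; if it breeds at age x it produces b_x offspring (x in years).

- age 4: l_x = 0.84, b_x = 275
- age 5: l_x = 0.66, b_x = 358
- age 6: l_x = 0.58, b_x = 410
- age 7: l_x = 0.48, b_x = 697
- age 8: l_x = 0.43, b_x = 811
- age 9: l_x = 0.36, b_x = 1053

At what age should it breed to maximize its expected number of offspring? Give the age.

Expected offspring if breeding at age x = l_x × b_x:
  age 4: 0.84 × 275 = 231.000
  age 5: 0.66 × 358 = 236.280
  age 6: 0.58 × 410 = 237.800
  age 7: 0.48 × 697 = 334.560
  age 8: 0.43 × 811 = 348.730
  age 9: 0.36 × 1053 = 379.080
Maximum at age 9 (379.080).

9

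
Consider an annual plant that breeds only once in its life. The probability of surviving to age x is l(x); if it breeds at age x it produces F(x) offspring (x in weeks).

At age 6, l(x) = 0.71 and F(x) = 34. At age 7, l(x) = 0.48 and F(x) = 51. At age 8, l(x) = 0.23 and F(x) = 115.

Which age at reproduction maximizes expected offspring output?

Expected offspring if breeding at age x = l(x) × F(x):
  age 6: 0.71 × 34 = 24.140
  age 7: 0.48 × 51 = 24.480
  age 8: 0.23 × 115 = 26.450
Maximum at age 8 (26.450).

8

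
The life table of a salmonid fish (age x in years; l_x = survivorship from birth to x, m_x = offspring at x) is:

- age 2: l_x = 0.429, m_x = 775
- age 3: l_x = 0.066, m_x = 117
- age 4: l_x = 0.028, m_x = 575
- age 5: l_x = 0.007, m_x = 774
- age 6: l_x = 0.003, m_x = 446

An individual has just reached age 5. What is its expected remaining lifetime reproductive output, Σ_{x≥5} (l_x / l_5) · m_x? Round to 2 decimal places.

l_5 = 0.007. Conditional survival from age 5 to x is l_x / l_5.
  x=5: (0.007/0.007) × 774 = 774.0000
  x=6: (0.003/0.007) × 446 = 191.1429
Sum = 774.0000 + 191.1429 = 965.1429

965.14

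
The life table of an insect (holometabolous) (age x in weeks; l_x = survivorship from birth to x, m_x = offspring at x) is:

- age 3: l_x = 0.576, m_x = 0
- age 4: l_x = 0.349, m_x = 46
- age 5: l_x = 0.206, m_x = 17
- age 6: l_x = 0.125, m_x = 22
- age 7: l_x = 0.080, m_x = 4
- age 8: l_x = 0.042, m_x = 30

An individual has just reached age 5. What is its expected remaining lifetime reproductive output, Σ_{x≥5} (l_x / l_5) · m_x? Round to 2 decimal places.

l_5 = 0.206. Conditional survival from age 5 to x is l_x / l_5.
  x=5: (0.206/0.206) × 17 = 17.0000
  x=6: (0.125/0.206) × 22 = 13.3495
  x=7: (0.080/0.206) × 4 = 1.5534
  x=8: (0.042/0.206) × 30 = 6.1165
Sum = 17.0000 + 13.3495 + 1.5534 + 6.1165 = 38.0194

38.02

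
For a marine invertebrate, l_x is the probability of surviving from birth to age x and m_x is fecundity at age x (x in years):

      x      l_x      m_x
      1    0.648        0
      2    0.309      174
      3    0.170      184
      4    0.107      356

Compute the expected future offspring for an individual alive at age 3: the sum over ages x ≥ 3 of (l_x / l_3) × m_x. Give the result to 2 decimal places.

l_3 = 0.170. Conditional survival from age 3 to x is l_x / l_3.
  x=3: (0.170/0.170) × 184 = 184.0000
  x=4: (0.107/0.170) × 356 = 224.0706
Sum = 184.0000 + 224.0706 = 408.0706

408.07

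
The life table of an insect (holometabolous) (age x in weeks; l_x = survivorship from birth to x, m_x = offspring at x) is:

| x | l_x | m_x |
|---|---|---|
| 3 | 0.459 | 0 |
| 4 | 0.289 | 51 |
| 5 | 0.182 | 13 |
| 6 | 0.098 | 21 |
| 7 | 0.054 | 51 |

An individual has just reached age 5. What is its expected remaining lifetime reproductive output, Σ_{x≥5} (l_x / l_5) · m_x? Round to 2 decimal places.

39.44

l_5 = 0.182. Conditional survival from age 5 to x is l_x / l_5.
  x=5: (0.182/0.182) × 13 = 13.0000
  x=6: (0.098/0.182) × 21 = 11.3077
  x=7: (0.054/0.182) × 51 = 15.1319
Sum = 13.0000 + 11.3077 + 15.1319 = 39.4396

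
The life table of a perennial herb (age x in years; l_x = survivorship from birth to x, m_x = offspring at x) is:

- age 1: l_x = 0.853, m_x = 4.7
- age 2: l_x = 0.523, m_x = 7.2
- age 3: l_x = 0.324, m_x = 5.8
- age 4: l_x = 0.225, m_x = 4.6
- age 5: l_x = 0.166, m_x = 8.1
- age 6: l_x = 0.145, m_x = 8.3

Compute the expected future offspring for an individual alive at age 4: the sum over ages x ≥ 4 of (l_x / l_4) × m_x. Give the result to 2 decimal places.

15.92

l_4 = 0.225. Conditional survival from age 4 to x is l_x / l_4.
  x=4: (0.225/0.225) × 4.6 = 4.6000
  x=5: (0.166/0.225) × 8.1 = 5.9760
  x=6: (0.145/0.225) × 8.3 = 5.3489
Sum = 4.6000 + 5.9760 + 5.3489 = 15.9249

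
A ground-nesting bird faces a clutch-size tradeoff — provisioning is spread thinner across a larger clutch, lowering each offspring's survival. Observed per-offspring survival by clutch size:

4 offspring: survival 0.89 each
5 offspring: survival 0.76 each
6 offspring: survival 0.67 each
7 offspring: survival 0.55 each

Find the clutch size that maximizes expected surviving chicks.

6

Expected surviving chicks = c × s(c):
  c=4: 4 × 0.89 = 3.560
  c=5: 5 × 0.76 = 3.800
  c=6: 6 × 0.67 = 4.020
  c=7: 7 × 0.55 = 3.850
Maximum at c = 6 (4.020 surviving chicks).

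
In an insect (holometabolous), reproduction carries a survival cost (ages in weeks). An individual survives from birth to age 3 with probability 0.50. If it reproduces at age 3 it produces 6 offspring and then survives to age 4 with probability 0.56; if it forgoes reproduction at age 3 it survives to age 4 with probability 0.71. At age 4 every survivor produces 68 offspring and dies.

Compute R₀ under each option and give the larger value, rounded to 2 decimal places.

24.14

breed at age 3: R₀ = 0.50 × (6 + 0.56 × 68) = 0.50 × 44.0800 = 22.0400
delay to age 4: R₀ = 0.50 × (0.71 × 68) = 0.50 × 48.2800 = 24.1400
Higher: delay to age 4 (24.1400).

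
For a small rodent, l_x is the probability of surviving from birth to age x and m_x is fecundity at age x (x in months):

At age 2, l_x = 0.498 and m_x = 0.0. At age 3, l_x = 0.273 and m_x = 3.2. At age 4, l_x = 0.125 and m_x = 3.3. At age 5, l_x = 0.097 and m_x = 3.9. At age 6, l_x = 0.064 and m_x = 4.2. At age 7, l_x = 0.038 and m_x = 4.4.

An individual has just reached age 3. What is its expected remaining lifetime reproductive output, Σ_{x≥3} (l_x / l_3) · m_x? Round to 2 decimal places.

7.69

l_3 = 0.273. Conditional survival from age 3 to x is l_x / l_3.
  x=3: (0.273/0.273) × 3.2 = 3.2000
  x=4: (0.125/0.273) × 3.3 = 1.5110
  x=5: (0.097/0.273) × 3.9 = 1.3857
  x=6: (0.064/0.273) × 4.2 = 0.9846
  x=7: (0.038/0.273) × 4.4 = 0.6125
Sum = 3.2000 + 1.5110 + 1.3857 + 0.9846 + 0.6125 = 7.6938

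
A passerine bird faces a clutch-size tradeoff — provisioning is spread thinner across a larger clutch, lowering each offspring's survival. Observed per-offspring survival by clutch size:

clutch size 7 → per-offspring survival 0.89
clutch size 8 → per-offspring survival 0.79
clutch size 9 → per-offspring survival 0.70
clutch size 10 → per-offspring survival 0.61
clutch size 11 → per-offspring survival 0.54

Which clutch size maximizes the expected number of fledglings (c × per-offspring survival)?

8

Expected fledglings = c × s(c):
  c=7: 7 × 0.89 = 6.230
  c=8: 8 × 0.79 = 6.320
  c=9: 9 × 0.70 = 6.300
  c=10: 10 × 0.61 = 6.100
  c=11: 11 × 0.54 = 5.940
Maximum at c = 8 (6.320 fledglings).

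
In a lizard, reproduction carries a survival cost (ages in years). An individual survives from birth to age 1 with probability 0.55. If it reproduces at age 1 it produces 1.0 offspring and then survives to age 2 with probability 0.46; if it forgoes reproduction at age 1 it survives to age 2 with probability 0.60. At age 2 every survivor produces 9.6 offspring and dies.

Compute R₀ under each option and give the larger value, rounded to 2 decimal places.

breed at age 1: R₀ = 0.55 × (1.0 + 0.46 × 9.6) = 0.55 × 5.4160 = 2.9788
delay to age 2: R₀ = 0.55 × (0.60 × 9.6) = 0.55 × 5.7600 = 3.1680
Higher: delay to age 2 (3.1680).

3.17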